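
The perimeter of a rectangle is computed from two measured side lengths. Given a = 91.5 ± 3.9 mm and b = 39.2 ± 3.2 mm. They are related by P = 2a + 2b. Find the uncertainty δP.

10.1 mm

Each term contributes (cᵢ δxᵢ)² to (δP)²:
  (2·δa)² = 60.8;  (2·δb)² = 41.0
δP = √(102) = 10.1 mm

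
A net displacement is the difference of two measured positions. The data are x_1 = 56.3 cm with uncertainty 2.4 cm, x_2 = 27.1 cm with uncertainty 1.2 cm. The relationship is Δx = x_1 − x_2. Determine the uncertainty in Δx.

Δx is a linear combination, so absolute uncertainties add in quadrature:
  (δx_1)² = 5.76;  (δx_2)² = 1.44
δΔx = √(7.20) = 2.68 cm

2.68 cm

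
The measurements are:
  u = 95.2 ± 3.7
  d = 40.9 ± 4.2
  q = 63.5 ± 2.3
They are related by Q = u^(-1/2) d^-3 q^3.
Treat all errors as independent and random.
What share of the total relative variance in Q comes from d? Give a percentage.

(δQ/Q)² = (−½·δu/u)² + (-3·δd/d)² + (3·δq/q)²
  u term: (-0.5×0.0389)² = 0.000378
  d term: (-3×0.103)² = 0.0949
  q term: (3×0.0362)² = 0.0118
Total = 0.107. Share from d = 0.0949/0.107 = 0.886.

88.6%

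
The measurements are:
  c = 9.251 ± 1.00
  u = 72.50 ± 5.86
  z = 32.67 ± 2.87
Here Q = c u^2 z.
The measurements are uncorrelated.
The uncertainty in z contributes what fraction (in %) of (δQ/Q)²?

16.9%

(δQ/Q)² = (1·δc/c)² + (2·δu/u)² + (1·δz/z)²
  c term: (1×0.108)² = 0.0117
  u term: (2×0.0808)² = 0.0261
  z term: (1×0.0878)² = 0.00772
Total = 0.0455. Share from z = 0.00772/0.0455 = 0.169.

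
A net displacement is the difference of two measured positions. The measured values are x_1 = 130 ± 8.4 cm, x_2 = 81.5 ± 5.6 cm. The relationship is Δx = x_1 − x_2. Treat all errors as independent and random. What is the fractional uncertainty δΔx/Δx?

0.208

Sums and differences: (δΔx)² = Σ (cᵢ δxᵢ)².
  (δx_1)² = 70.6;  (δx_2)² = 31.4
δΔx = √(102) = 10.1 cm
Δx = 48.5 cm, so δΔx/Δx = 10.1/48.5 = 0.208.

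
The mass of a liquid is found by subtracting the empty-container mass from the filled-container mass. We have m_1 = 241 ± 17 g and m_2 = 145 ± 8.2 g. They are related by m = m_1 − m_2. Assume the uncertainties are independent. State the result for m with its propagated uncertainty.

96.0 ± 18.9 g

Absolute uncertainties add in quadrature for a linear combination:
  (δm_1)² = 289;  (δm_2)² = 67.2
δm = √(356) = 18.9 g
m = 96.0 g.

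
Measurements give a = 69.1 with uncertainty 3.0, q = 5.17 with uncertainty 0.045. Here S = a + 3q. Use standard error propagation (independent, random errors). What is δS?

Absolute uncertainties add in quadrature for a linear combination:
  (δa)² = 9.00;  (3·δq)² = 0.0182
δS = √(9.02) = 3.00

3.00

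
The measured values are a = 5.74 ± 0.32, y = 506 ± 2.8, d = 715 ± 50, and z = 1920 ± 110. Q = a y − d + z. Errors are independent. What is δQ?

Let p = a·y = 2900. δp/p = √((1·δa/a)² + (1·δy/y)²) = √(0.00311 + 3.06e-05) = 0.0560, so δp = 163.
Q = p − d + z: δQ = √(δp² + δd² + δz²) = √(26500 + 2500 + 12100) = 203

203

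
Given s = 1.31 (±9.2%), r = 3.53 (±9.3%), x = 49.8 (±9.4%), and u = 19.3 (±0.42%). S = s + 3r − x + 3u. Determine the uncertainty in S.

4.79

Absolute uncertainties add in quadrature for a linear combination:
  (δs)² = 0.0145;  (3·δr)² = 0.970;  (δx)² = 21.9;  (3·δu)² = 0.0591
δS = √(23.0) = 4.79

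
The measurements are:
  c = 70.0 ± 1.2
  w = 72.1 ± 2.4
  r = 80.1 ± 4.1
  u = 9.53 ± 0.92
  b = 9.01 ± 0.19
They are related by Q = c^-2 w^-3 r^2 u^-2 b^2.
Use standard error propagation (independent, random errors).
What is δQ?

7.69e-07

Relative error in a monomial: (δQ/Q)² = Σ (nᵢ · δxᵢ/xᵢ)².
  (-2·δc/c)² = (-2×0.0171)² = 0.00118;  (-3·δw/w)² = (-3×0.0333)² = 0.00997;  (2·δr/r)² = (2×0.0512)² = 0.0105;  (-2·δu/u)² = (-2×0.0965)² = 0.0373;  (2·δb/b)² = (2×0.0211)² = 0.00178
δQ/Q = √(0.0607) = 0.246
Q = 3.12e-06, so δQ = 0.246 × 3.12e-06 = 7.69e-07.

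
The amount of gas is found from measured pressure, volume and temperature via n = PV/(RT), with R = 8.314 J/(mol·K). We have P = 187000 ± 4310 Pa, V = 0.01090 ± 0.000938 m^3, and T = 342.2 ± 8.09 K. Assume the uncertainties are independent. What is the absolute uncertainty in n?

Products/powers → add relative errors in quadrature, weighted by exponent:
  (1·δP/P)² = (1×0.0230)² = 0.000531;  (1·δV/V)² = (1×0.0861)² = 0.00741;  (-1·δT/T)² = (-1×0.0236)² = 0.000559
δn/n = √(0.00850) = 0.0922
n = 0.7164 mol, so δn = 0.0922 × 0.7164 = 0.0660 mol.

0.0660 mol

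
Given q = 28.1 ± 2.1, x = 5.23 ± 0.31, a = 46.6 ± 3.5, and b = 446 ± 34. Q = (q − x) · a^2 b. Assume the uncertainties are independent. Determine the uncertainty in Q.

Let u = q − x = 22.9. δu = √(δq² + δx²) = √(4.41 + 0.0961) = 2.12, so δu/u = 0.0928.
Q is then a monomial in u, a, b:
δQ/Q = √((δu/u)² + (2·δa/a)² + (1·δb/b)²) = √(0.00862 + 0.0226 + 0.00581) = 0.192
Q = 2.21e+07, so δQ = 0.192 × 2.21e+07 = 4.26e+06.

4.26e+06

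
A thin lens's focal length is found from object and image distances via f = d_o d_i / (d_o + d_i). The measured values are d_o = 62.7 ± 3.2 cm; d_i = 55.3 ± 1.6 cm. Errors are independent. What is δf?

∂f/∂d_o = (d_i/(d_o+d_i))² = 0.220;  ∂f/∂d_i = (d_o/(d_o+d_i))² = 0.282
δf = √((∂f/∂d_o · δd_o)² + (∂f/∂d_i · δd_i)²) = √(0.494 + 0.204) = 0.835 cm

0.835 cm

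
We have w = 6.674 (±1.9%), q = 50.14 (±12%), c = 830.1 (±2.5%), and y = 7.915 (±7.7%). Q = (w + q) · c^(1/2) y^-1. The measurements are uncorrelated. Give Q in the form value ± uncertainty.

206.8 ± 27.2

Let u = w + q = 56.81. δu = √(δw² + δq²) = √(0.0161 + 36.2) = 6.02, so δu/u = 0.106.
Q is then a monomial in u, c, y:
δQ/Q = √((δu/u)² + (½·δc/c)² + (-1·δy/y)²) = √(0.0112 + 0.000156 + 0.00593) = 0.132
Q = 206.8, so δQ = 0.132 × 206.8 = 27.2.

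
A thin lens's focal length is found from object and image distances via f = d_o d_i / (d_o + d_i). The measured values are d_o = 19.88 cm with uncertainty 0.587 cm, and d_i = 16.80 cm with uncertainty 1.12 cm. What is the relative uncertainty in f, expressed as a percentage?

3.86%

∂f/∂d_o = (d_i/(d_o+d_i))² = 0.210;  ∂f/∂d_i = (d_o/(d_o+d_i))² = 0.294
δf = √((∂f/∂d_o · δd_o)² + (∂f/∂d_i · δd_i)²) = √(0.0152 + 0.108) = 0.351 cm
f = 9.105 cm, so δf/f = 0.351/9.105 = 0.0386.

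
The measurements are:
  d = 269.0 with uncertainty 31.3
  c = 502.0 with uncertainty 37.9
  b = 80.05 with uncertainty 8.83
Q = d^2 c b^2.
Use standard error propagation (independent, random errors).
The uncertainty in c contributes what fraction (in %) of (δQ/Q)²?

(δQ/Q)² = (2·δd/d)² + (1·δc/c)² + (2·δb/b)²
  d term: (2×0.116)² = 0.0542
  c term: (1×0.0755)² = 0.00570
  b term: (2×0.110)² = 0.0487
Total = 0.109. Share from c = 0.00570/0.109 = 0.0525.

5.25%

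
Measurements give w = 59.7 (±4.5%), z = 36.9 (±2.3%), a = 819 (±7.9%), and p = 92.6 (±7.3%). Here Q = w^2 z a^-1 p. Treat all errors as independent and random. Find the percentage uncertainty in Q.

For a monomial Q ∝ w^2, z, a^-1, p, fractional errors add in quadrature:
  (2·δw/w)² = (2×0.0450)² = 0.00810;  (1·δz/z)² = (1×0.0230)² = 0.000529;  (-1·δa/a)² = (-1×0.0790)² = 0.00624;  (1·δp/p)² = (1×0.0730)² = 0.00533
δQ/Q = √(0.0202) = 0.142

14.2%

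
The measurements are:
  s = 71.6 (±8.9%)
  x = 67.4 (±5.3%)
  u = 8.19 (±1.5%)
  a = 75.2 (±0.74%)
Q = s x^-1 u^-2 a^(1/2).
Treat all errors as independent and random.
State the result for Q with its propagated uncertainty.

0.137 ± 0.0148

Relative error in a monomial: (δQ/Q)² = Σ (nᵢ · δxᵢ/xᵢ)².
  (1·δs/s)² = (1×0.0890)² = 0.00792;  (-1·δx/x)² = (-1×0.0530)² = 0.00281;  (-2·δu/u)² = (-2×0.0150)² = 0.000900;  (½·δa/a)² = (0.5×0.00740)² = 1.37e-05
δQ/Q = √(0.0116) = 0.108
Q = 0.137, so δQ = 0.108 × 0.137 = 0.0148.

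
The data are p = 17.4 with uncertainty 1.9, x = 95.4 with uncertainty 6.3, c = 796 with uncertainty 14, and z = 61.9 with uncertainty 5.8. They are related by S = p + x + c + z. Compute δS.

16.5

Sums and differences: (δS)² = Σ (cᵢ δxᵢ)².
  (δp)² = 3.61;  (δx)² = 39.7;  (δc)² = 196;  (δz)² = 33.6
δS = √(273) = 16.5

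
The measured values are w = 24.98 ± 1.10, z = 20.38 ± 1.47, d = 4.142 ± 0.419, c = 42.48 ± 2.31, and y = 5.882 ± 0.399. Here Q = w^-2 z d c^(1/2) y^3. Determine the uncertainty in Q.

45.9

Q is a product of powers, so relative uncertainties combine in quadrature:
  (-2·δw/w)² = (-2×0.0440)² = 0.00776;  (1·δz/z)² = (1×0.0721)² = 0.00520;  (1·δd/d)² = (1×0.101)² = 0.0102;  (½·δc/c)² = (0.5×0.0544)² = 0.000739;  (3·δy/y)² = (3×0.0678)² = 0.0414
δQ/Q = √(0.0653) = 0.256
Q = 179.4, so δQ = 0.256 × 179.4 = 45.9.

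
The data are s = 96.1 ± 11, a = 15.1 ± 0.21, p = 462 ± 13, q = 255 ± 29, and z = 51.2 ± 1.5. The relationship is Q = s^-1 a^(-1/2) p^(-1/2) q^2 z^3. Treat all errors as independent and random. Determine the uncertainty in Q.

Each factor contributes (exponent × relative error)² to (δQ/Q)²:
  (-1·δs/s)² = (-1×0.114)² = 0.0131;  (−½·δa/a)² = (-0.5×0.0139)² = 4.84e-05;  (−½·δp/p)² = (-0.5×0.0281)² = 0.000198;  (2·δq/q)² = (2×0.114)² = 0.0517;  (3·δz/z)² = (3×0.0293)² = 0.00772
δQ/Q = √(0.0728) = 0.270
Q = 1.09e+06, so δQ = 0.270 × 1.09e+06 = 2.93e+05.

2.93e+05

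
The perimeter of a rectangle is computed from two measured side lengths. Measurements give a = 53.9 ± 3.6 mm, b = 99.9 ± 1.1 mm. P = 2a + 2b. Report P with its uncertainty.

For a sum/difference, combine absolute errors in quadrature:
  (2·δa)² = 51.8;  (2·δb)² = 4.84
δP = √(56.7) = 7.53 mm
P = 308 mm.

308 ± 7.53 mm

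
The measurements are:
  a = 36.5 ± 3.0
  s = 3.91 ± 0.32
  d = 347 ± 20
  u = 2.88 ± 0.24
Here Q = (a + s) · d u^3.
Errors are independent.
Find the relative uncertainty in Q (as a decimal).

Let w = a + s = 40.4. δw = √(δa² + δs²) = √(9.00 + 0.102) = 3.02, so δw/w = 0.0747.
Q is then a monomial in w, d, u:
δQ/Q = √((δw/w)² + (1·δd/d)² + (3·δu/u)²) = √(0.00557 + 0.00332 + 0.0625) = 0.267

0.267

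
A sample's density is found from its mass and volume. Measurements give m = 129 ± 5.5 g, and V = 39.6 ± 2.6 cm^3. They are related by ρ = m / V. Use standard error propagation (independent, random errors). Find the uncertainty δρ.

0.255 g/cm^3

For a monomial ρ ∝ m, V^-1, fractional errors add in quadrature:
  (1·δm/m)² = (1×0.0426)² = 0.00182;  (-1·δV/V)² = (-1×0.0657)² = 0.00431
δρ/ρ = √(0.00613) = 0.0783
ρ = 3.26 g/cm^3, so δρ = 0.0783 × 3.26 = 0.255 g/cm^3.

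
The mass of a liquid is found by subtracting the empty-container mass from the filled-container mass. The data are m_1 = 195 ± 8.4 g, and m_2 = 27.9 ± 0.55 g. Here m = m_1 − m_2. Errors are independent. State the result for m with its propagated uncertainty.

Each term contributes (cᵢ δxᵢ)² to (δm)²:
  (δm_1)² = 70.6;  (δm_2)² = 0.303
δm = √(70.9) = 8.42 g
m = 167 g.

167 ± 8.42 g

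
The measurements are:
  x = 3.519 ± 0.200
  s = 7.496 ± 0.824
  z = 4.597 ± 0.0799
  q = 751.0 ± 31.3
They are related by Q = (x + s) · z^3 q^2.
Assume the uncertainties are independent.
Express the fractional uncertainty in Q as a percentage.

12.5%

Let u = x + s = 11.02. δu = √(δx² + δs²) = √(0.0400 + 0.679) = 0.848, so δu/u = 0.0770.
Q is then a monomial in u, z, q:
δQ/Q = √((δu/u)² + (3·δz/z)² + (2·δq/q)²) = √(0.00593 + 0.00272 + 0.00695) = 0.125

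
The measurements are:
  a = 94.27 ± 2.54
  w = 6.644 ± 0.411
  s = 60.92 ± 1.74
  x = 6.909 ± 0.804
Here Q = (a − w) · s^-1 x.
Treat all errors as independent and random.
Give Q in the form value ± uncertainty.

9.938 ± 1.23

Let u = a − w = 87.63. δu = √(δa² + δw²) = √(6.45 + 0.169) = 2.57, so δu/u = 0.0294.
Q is then a monomial in u, s, x:
δQ/Q = √((δu/u)² + (-1·δs/s)² + (1·δx/x)²) = √(0.000862 + 0.000816 + 0.0135) = 0.123
Q = 9.938, so δQ = 0.123 × 9.938 = 1.23.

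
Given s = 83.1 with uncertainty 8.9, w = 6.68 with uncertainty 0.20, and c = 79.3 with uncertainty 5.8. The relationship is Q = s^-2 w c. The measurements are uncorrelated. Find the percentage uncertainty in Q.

22.8%

Each factor contributes (exponent × relative error)² to (δQ/Q)²:
  (-2·δs/s)² = (-2×0.107)² = 0.0459;  (1·δw/w)² = (1×0.0299)² = 0.000896;  (1·δc/c)² = (1×0.0731)² = 0.00535
δQ/Q = √(0.0521) = 0.228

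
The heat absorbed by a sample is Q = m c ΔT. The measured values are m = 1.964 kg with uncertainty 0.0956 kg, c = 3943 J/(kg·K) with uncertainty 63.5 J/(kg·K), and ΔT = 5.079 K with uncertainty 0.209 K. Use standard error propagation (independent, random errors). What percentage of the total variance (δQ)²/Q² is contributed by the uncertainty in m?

54.8%

(δQ/Q)² = (1·δm/m)² + (1·δc/c)² + (1·δΔT/ΔT)²
  m term: (1×0.0487)² = 0.00237
  c term: (1×0.0161)² = 0.000259
  ΔT term: (1×0.0411)² = 0.00169
Total = 0.00432. Share from m = 0.00237/0.00432 = 0.548.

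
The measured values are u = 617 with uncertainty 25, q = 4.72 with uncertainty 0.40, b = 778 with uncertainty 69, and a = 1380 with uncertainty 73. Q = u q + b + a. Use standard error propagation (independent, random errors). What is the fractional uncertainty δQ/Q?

Let p = u·q = 2910. δp/p = √((1·δu/u)² + (1·δq/q)²) = √(0.00164 + 0.00718) = 0.0939, so δp = 274.
Q = p + b + a: δQ = √(δp² + δb² + δa²) = √(74800 + 4760 + 5330) = 291
Q = 5070, so δQ/Q = 291/5070 = 0.0575.

0.0575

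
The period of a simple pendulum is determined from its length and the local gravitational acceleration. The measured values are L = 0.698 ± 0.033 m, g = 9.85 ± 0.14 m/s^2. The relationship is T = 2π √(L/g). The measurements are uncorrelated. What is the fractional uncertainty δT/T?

Each factor contributes (exponent × relative error)² to (δT/T)²:
  (½·δL/L)² = (0.5×0.0473)² = 0.000559;  (−½·δg/g)² = (-0.5×0.0142)² = 5.05e-05
δT/T = √(0.000609) = 0.0247

0.0247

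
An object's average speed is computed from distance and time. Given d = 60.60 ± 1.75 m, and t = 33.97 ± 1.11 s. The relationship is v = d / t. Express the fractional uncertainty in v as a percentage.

4.36%

v is a product of powers, so relative uncertainties combine in quadrature:
  (1·δd/d)² = (1×0.0289)² = 0.000834;  (-1·δt/t)² = (-1×0.0327)² = 0.00107
δv/v = √(0.00190) = 0.0436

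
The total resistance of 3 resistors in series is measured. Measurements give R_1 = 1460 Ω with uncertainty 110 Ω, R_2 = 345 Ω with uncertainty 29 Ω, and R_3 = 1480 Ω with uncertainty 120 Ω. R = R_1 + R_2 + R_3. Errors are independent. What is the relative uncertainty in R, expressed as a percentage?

R is a linear combination, so absolute uncertainties add in quadrature:
  (δR_1)² = 12100;  (δR_2)² = 841;  (δR_3)² = 14400
δR = √(27300) = 165 Ω
R = 3280 Ω, so δR/R = 165/3280 = 0.0503.

5.03%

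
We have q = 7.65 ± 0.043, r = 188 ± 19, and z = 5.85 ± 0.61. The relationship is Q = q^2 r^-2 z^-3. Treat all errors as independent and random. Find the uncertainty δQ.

Each factor contributes (exponent × relative error)² to (δQ/Q)²:
  (2·δq/q)² = (2×0.00562)² = 0.000126;  (-2·δr/r)² = (-2×0.101)² = 0.0409;  (-3·δz/z)² = (-3×0.104)² = 0.0979
δQ/Q = √(0.139) = 0.373
Q = 8.27e-06, so δQ = 0.373 × 8.27e-06 = 3.08e-06.

3.08e-06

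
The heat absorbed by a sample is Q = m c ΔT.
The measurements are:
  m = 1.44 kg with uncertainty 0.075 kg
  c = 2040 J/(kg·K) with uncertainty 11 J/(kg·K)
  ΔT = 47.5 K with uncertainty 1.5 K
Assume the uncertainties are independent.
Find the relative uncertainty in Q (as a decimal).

0.0611

Since Q is a product/quotient, work with relative uncertainties:
  (1·δm/m)² = (1×0.0521)² = 0.00271;  (1·δc/c)² = (1×0.00539)² = 2.91e-05;  (1·δΔT/ΔT)² = (1×0.0316)² = 0.000997
δQ/Q = √(0.00374) = 0.0611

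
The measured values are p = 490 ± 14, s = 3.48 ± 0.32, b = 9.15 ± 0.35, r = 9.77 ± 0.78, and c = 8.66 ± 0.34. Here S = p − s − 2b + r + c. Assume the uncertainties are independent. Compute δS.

For a sum/difference, combine absolute errors in quadrature:
  (δp)² = 196;  (δs)² = 0.102;  (2·δb)² = 0.490;  (δr)² = 0.608;  (δc)² = 0.116
δS = √(197) = 14.0

14.0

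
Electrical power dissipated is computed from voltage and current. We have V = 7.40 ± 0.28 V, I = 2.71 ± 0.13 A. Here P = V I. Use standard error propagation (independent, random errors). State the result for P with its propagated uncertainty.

20.1 ± 1.23 W

Relative error in a monomial: (δP/P)² = Σ (nᵢ · δxᵢ/xᵢ)².
  (1·δV/V)² = (1×0.0378)² = 0.00143;  (1·δI/I)² = (1×0.0480)² = 0.00230
δP/P = √(0.00373) = 0.0611
P = 20.1 W, so δP = 0.0611 × 20.1 = 1.23 W.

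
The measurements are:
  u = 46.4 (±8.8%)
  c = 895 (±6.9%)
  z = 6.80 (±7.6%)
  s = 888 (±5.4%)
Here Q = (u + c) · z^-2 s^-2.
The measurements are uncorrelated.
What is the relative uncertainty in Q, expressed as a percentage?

19.8%

Let w = u + c = 941. δw = √(δu² + δc²) = √(16.7 + 3810) = 61.9, so δw/w = 0.0657.
Q is then a monomial in w, z, s:
δQ/Q = √((δw/w)² + (-2·δz/z)² + (-2·δs/s)²) = √(0.00432 + 0.0231 + 0.0117) = 0.198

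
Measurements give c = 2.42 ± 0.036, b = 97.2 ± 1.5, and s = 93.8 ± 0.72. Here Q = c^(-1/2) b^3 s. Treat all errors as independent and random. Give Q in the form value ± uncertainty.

Q is a product of powers, so relative uncertainties combine in quadrature:
  (−½·δc/c)² = (-0.5×0.0149)² = 5.53e-05;  (3·δb/b)² = (3×0.0154)² = 0.00214;  (1·δs/s)² = (1×0.00768)² = 5.89e-05
δQ/Q = √(0.00226) = 0.0475
Q = 5.54e+07, so δQ = 0.0475 × 5.54e+07 = 2.63e+06.

(5.54 ± 0.263) × 10^7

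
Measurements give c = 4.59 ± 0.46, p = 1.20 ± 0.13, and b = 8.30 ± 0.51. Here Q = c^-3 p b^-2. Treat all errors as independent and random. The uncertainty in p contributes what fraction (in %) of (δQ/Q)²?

(δQ/Q)² = (-3·δc/c)² + (1·δp/p)² + (-2·δb/b)²
  c term: (-3×0.100)² = 0.0904
  p term: (1×0.108)² = 0.0117
  b term: (-2×0.0614)² = 0.0151
Total = 0.117. Share from p = 0.0117/0.117 = 0.100.

10.0%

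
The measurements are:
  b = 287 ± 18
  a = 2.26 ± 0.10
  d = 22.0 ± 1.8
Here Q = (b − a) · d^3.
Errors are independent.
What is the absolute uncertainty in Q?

Let u = b − a = 285. δu = √(δb² + δa²) = √(324 + 0.0100) = 18.0, so δu/u = 0.0632.
Q is then a monomial in u, d:
δQ/Q = √((δu/u)² + (3·δd/d)²) = √(0.00400 + 0.0602) = 0.253
Q = 3.03e+06, so δQ = 0.253 × 3.03e+06 = 7.68e+05.

7.68e+05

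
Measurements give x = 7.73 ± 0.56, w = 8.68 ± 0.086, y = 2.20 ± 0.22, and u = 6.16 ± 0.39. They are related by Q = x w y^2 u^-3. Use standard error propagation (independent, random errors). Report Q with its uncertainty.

Products/powers → add relative errors in quadrature, weighted by exponent:
  (1·δx/x)² = (1×0.0724)² = 0.00525;  (1·δw/w)² = (1×0.00991)² = 9.82e-05;  (2·δy/y)² = (2×0.100)² = 0.0400;  (-3·δu/u)² = (-3×0.0633)² = 0.0361
δQ/Q = √(0.0814) = 0.285
Q = 1.39, so δQ = 0.285 × 1.39 = 0.396.

1.39 ± 0.396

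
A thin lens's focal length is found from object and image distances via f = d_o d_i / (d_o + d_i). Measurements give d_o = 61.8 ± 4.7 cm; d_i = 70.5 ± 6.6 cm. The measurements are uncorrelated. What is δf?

∂f/∂d_o = (d_i/(d_o+d_i))² = 0.284;  ∂f/∂d_i = (d_o/(d_o+d_i))² = 0.218
δf = √((∂f/∂d_o · δd_o)² + (∂f/∂d_i · δd_i)²) = √(1.78 + 2.07) = 1.96 cm

1.96 cm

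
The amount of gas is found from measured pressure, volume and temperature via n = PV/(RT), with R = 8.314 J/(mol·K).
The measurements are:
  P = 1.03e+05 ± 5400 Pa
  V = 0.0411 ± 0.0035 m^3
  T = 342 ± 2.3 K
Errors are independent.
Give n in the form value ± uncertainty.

Products/powers → add relative errors in quadrature, weighted by exponent:
  (1·δP/P)² = (1×0.0524)² = 0.00275;  (1·δV/V)² = (1×0.0852)² = 0.00725;  (-1·δT/T)² = (-1×0.00673)² = 4.52e-05
δn/n = √(0.0100) = 0.100
n = 1.49 mol, so δn = 0.100 × 1.49 = 0.149 mol.

1.49 ± 0.149 mol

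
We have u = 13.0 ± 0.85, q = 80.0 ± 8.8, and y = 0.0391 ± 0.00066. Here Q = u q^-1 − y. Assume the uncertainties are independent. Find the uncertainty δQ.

Let p = u·q^-1 = 0.163. δp/p = √((1·δu/u)² + (-1·δq/q)²) = √(0.00428 + 0.0121) = 0.128, so δp = 0.0208.
Q = p − y: δQ = √(δp² + δy²) = √(0.000432 + 4.36e-07) = 0.0208

0.0208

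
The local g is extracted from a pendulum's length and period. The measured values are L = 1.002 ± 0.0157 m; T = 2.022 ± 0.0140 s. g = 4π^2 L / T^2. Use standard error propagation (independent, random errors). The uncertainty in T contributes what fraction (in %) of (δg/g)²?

(δg/g)² = (1·δL/L)² + (-2·δT/T)²
  L term: (1×0.0157)² = 0.000246
  T term: (-2×0.00692)² = 0.000192
Total = 0.000437. Share from T = 0.000192/0.000437 = 0.439.

43.9%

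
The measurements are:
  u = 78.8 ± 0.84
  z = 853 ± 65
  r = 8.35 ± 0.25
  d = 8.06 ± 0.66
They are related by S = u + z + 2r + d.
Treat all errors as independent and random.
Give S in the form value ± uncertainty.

Sums and differences: (δS)² = Σ (cᵢ δxᵢ)².
  (δu)² = 0.706;  (δz)² = 4220;  (2·δr)² = 0.250;  (δd)² = 0.436
δS = √(4230) = 65.0
S = 957.

957 ± 65.0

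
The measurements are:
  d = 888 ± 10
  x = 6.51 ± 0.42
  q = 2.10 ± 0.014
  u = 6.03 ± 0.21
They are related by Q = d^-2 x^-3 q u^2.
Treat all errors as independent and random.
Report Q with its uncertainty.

(3.51 ± 0.727) × 10^-7

Q is a product of powers, so relative uncertainties combine in quadrature:
  (-2·δd/d)² = (-2×0.0113)² = 0.000507;  (-3·δx/x)² = (-3×0.0645)² = 0.0375;  (1·δq/q)² = (1×0.00667)² = 4.44e-05;  (2·δu/u)² = (2×0.0348)² = 0.00485
δQ/Q = √(0.0429) = 0.207
Q = 3.51e-07, so δQ = 0.207 × 3.51e-07 = 7.27e-08.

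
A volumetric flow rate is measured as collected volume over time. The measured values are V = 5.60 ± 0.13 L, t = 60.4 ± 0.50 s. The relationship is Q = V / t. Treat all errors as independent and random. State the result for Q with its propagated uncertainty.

Q is a product of powers, so relative uncertainties combine in quadrature:
  (1·δV/V)² = (1×0.0232)² = 0.000539;  (-1·δt/t)² = (-1×0.00828)² = 6.85e-05
δQ/Q = √(0.000607) = 0.0246
Q = 0.0927 L/s, so δQ = 0.0246 × 0.0927 = 0.00229 L/s.

0.0927 ± 0.00229 L/s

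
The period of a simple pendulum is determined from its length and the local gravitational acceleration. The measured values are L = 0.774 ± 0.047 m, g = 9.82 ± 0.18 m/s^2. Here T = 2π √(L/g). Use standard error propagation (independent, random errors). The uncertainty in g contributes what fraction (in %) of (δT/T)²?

(δT/T)² = (½·δL/L)² + (−½·δg/g)²
  L term: (0.5×0.0607)² = 0.000922
  g term: (-0.5×0.0183)² = 8.4e-05
Total = 0.00101. Share from g = 8.4e-05/0.00101 = 0.0835.

8.35%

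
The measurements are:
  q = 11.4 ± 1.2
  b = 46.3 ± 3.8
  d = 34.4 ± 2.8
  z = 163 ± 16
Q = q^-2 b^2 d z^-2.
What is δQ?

Since Q is a product/quotient, work with relative uncertainties:
  (-2·δq/q)² = (-2×0.105)² = 0.0443;  (2·δb/b)² = (2×0.0821)² = 0.0269;  (1·δd/d)² = (1×0.0814)² = 0.00663;  (-2·δz/z)² = (-2×0.0982)² = 0.0385
δQ/Q = √(0.116) = 0.341
Q = 0.0214, so δQ = 0.341 × 0.0214 = 0.00729.

0.00729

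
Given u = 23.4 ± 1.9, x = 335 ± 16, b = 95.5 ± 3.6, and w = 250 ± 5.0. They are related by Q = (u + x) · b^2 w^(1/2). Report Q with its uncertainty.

Let h = u + x = 358. δh = √(δu² + δx²) = √(3.61 + 256) = 16.1, so δh/h = 0.0450.
Q is then a monomial in h, b, w:
δQ/Q = √((δh/h)² + (2·δb/b)² + (½·δw/w)²) = √(0.00202 + 0.00568 + 0.000100) = 0.0883
Q = 5.17e+07, so δQ = 0.0883 × 5.17e+07 = 4.57e+06.

(5.17 ± 0.457) × 10^7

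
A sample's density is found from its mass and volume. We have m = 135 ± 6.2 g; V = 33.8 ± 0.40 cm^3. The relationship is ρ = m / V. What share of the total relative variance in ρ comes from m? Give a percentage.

93.8%

(δρ/ρ)² = (1·δm/m)² + (-1·δV/V)²
  m term: (1×0.0459)² = 0.00211
  V term: (-1×0.0118)² = 0.000140
Total = 0.00225. Share from m = 0.00211/0.00225 = 0.938.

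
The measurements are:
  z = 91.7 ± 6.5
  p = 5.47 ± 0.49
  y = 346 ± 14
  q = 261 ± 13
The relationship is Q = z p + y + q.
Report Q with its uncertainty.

1110 ± 60.4

Let w = z·p = 502. δw/w = √((1·δz/z)² + (1·δp/p)²) = √(0.00502 + 0.00802) = 0.114, so δw = 57.3.
Q = w + y + q: δQ = √(δw² + δy² + δq²) = √(3280 + 196 + 169) = 60.4
Q = 1110.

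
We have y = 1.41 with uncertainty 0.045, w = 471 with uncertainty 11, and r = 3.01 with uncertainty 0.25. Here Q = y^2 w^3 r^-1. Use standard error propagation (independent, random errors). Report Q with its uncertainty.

(6.90 ± 0.870) × 10^7

Relative error in a monomial: (δQ/Q)² = Σ (nᵢ · δxᵢ/xᵢ)².
  (2·δy/y)² = (2×0.0319)² = 0.00407;  (3·δw/w)² = (3×0.0234)² = 0.00491;  (-1·δr/r)² = (-1×0.0831)² = 0.00690
δQ/Q = √(0.0159) = 0.126
Q = 6.9e+07, so δQ = 0.126 × 6.9e+07 = 8.7e+06.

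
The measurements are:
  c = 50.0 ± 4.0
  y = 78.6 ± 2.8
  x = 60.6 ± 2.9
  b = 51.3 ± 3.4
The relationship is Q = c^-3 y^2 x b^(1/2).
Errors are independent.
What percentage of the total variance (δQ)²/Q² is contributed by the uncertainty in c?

(δQ/Q)² = (-3·δc/c)² + (2·δy/y)² + (1·δx/x)² + (½·δb/b)²
  c term: (-3×0.0800)² = 0.0576
  y term: (2×0.0356)² = 0.00508
  x term: (1×0.0479)² = 0.00229
  b term: (0.5×0.0663)² = 0.00110
Total = 0.0661. Share from c = 0.0576/0.0661 = 0.872.

87.2%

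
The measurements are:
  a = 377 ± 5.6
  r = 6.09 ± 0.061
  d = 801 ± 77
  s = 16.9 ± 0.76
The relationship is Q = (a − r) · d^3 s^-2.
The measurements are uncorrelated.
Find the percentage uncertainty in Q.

Let u = a − r = 371. δu = √(δa² + δr²) = √(31.4 + 0.00372) = 5.60, so δu/u = 0.0151.
Q is then a monomial in u, d, s:
δQ/Q = √((δu/u)² + (3·δd/d)² + (-2·δs/s)²) = √(0.000228 + 0.0832 + 0.00809) = 0.302

30.2%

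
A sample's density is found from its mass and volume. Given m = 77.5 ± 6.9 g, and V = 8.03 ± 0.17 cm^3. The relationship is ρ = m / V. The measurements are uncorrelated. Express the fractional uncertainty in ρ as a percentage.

ρ is a product of powers, so relative uncertainties combine in quadrature:
  (1·δm/m)² = (1×0.0890)² = 0.00793;  (-1·δV/V)² = (-1×0.0212)² = 0.000448
δρ/ρ = √(0.00837) = 0.0915

9.15%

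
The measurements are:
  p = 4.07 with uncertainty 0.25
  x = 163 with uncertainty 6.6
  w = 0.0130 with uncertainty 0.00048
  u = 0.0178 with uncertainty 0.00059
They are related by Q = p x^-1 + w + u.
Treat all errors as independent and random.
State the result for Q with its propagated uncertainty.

0.0558 ± 0.00199

Let h = p·x^-1 = 0.0250. δh/h = √((1·δp/p)² + (-1·δx/x)²) = √(0.00377 + 0.00164) = 0.0736, so δh = 0.00184.
Q = h + w + u: δQ = √(δh² + δw² + δu²) = √(3.37e-06 + 2.3e-07 + 3.48e-07) = 0.00199
Q = 0.0558.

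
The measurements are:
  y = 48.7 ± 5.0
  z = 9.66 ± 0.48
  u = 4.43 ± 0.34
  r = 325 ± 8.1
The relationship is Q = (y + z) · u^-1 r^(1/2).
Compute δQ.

27.5

Let w = y + z = 58.4. δw = √(δy² + δz²) = √(25.0 + 0.230) = 5.02, so δw/w = 0.0861.
Q is then a monomial in w, u, r:
δQ/Q = √((δw/w)² + (-1·δu/u)² + (½·δr/r)²) = √(0.00741 + 0.00589 + 0.000155) = 0.116
Q = 237, so δQ = 0.116 × 237 = 27.5.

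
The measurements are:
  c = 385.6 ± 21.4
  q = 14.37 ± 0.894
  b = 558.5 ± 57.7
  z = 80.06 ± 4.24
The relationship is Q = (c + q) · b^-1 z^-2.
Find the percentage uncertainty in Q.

Let u = c + q = 400.0. δu = √(δc² + δq²) = √(458 + 0.799) = 21.4, so δu/u = 0.0536.
Q is then a monomial in u, b, z:
δQ/Q = √((δu/u)² + (-1·δb/b)² + (-2·δz/z)²) = √(0.00287 + 0.0107 + 0.0112) = 0.157

15.7%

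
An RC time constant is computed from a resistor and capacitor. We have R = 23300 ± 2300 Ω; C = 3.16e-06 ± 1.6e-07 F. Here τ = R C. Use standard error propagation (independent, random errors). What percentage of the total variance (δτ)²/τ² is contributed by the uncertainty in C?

(δτ/τ)² = (1·δR/R)² + (1·δC/C)²
  R term: (1×0.0987)² = 0.00974
  C term: (1×0.0506)² = 0.00256
Total = 0.0123. Share from C = 0.00256/0.0123 = 0.208.

20.8%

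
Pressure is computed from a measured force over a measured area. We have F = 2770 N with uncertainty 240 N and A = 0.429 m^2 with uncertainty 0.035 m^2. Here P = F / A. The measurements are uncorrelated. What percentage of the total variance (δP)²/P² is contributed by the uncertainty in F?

(δP/P)² = (1·δF/F)² + (-1·δA/A)²
  F term: (1×0.0866)² = 0.00751
  A term: (-1×0.0816)² = 0.00666
Total = 0.0142. Share from F = 0.00751/0.0142 = 0.530.

53.0%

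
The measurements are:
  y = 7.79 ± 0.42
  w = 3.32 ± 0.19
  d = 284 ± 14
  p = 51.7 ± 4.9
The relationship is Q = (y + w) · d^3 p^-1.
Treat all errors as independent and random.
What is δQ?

8.88e+05

Let u = y + w = 11.1. δu = √(δy² + δw²) = √(0.176 + 0.0361) = 0.461, so δu/u = 0.0415.
Q is then a monomial in u, d, p:
δQ/Q = √((δu/u)² + (3·δd/d)² + (-1·δp/p)²) = √(0.00172 + 0.0219 + 0.00898) = 0.180
Q = 4.92e+06, so δQ = 0.180 × 4.92e+06 = 8.88e+05.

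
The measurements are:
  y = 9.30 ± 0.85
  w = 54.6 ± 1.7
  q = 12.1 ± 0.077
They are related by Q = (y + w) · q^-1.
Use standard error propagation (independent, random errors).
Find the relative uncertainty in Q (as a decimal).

Let u = y + w = 63.9. δu = √(δy² + δw²) = √(0.722 + 2.89) = 1.90, so δu/u = 0.0297.
Q is then a monomial in u, q:
δQ/Q = √((δu/u)² + (-1·δq/q)²) = √(0.000885 + 4.05e-05) = 0.0304

0.0304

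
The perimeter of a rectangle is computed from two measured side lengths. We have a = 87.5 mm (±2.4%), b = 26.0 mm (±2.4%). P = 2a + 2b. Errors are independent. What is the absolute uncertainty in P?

4.38 mm

For a sum/difference, combine absolute errors in quadrature:
  (2·δa)² = 17.6;  (2·δb)² = 1.56
δP = √(19.2) = 4.38 mm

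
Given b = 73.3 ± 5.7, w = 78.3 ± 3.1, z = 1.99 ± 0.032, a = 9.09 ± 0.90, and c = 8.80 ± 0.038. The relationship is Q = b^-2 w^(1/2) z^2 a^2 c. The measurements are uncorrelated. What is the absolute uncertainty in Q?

1.21

Relative error in a monomial: (δQ/Q)² = Σ (nᵢ · δxᵢ/xᵢ)².
  (-2·δb/b)² = (-2×0.0778)² = 0.0242;  (½·δw/w)² = (0.5×0.0396)² = 0.000392;  (2·δz/z)² = (2×0.0161)² = 0.00103;  (2·δa/a)² = (2×0.0990)² = 0.0392;  (1·δc/c)² = (1×0.00432)² = 1.86e-05
δQ/Q = √(0.0648) = 0.255
Q = 4.74, so δQ = 0.255 × 4.74 = 1.21.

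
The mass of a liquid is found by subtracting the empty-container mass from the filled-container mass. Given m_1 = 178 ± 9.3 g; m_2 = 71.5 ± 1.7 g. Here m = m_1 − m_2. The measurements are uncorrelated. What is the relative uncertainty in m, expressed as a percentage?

m is a linear combination, so absolute uncertainties add in quadrature:
  (δm_1)² = 86.5;  (δm_2)² = 2.89
δm = √(89.4) = 9.45 g
m = 106 g, so δm/m = 9.45/106 = 0.0888.

8.88%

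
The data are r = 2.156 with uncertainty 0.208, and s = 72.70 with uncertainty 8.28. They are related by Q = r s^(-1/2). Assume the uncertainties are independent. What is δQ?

Since Q is a product/quotient, work with relative uncertainties:
  (1·δr/r)² = (1×0.0965)² = 0.00931;  (−½·δs/s)² = (-0.5×0.114)² = 0.00324
δQ/Q = √(0.0126) = 0.112
Q = 0.2529, so δQ = 0.112 × 0.2529 = 0.0283.

0.0283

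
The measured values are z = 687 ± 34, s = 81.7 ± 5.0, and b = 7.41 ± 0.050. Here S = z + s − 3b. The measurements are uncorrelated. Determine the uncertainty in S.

Sums and differences: (δS)² = Σ (cᵢ δxᵢ)².
  (δz)² = 1160;  (δs)² = 25.0;  (3·δb)² = 0.0225
δS = √(1180) = 34.4

34.4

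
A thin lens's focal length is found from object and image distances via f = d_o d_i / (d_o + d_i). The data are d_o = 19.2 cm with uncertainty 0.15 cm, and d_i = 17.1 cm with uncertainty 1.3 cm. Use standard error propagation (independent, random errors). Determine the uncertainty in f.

0.365 cm

∂f/∂d_o = (d_i/(d_o+d_i))² = 0.222;  ∂f/∂d_i = (d_o/(d_o+d_i))² = 0.280
δf = √((∂f/∂d_o · δd_o)² + (∂f/∂d_i · δd_i)²) = √(0.00111 + 0.132) = 0.365 cm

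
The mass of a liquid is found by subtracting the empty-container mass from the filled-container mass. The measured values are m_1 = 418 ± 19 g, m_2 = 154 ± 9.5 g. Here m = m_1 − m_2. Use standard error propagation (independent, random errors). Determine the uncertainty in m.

m is a linear combination, so absolute uncertainties add in quadrature:
  (δm_1)² = 361;  (δm_2)² = 90.2
δm = √(451) = 21.2 g

21.2 g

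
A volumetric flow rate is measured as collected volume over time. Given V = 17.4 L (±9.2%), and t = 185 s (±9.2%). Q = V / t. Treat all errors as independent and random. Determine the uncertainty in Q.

Relative error in a monomial: (δQ/Q)² = Σ (nᵢ · δxᵢ/xᵢ)².
  (1·δV/V)² = (1×0.0920)² = 0.00846;  (-1·δt/t)² = (-1×0.0920)² = 0.00846
δQ/Q = √(0.0169) = 0.130
Q = 0.0941 L/s, so δQ = 0.130 × 0.0941 = 0.0122 L/s.

0.0122 L/s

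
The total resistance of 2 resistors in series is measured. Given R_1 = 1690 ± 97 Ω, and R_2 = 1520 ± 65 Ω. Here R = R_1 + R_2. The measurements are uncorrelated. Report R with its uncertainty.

For a sum/difference, combine absolute errors in quadrature:
  (δR_1)² = 9410;  (δR_2)² = 4220
δR = √(13600) = 117 Ω
R = 3210 Ω.

3210 ± 117 Ω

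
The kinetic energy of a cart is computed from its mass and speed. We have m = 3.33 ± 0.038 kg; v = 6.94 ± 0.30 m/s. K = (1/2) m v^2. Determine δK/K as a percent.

K is a product of powers, so relative uncertainties combine in quadrature:
  (1·δm/m)² = (1×0.0114)² = 0.000130;  (2·δv/v)² = (2×0.0432)² = 0.00747
δK/K = √(0.00760) = 0.0872

8.72%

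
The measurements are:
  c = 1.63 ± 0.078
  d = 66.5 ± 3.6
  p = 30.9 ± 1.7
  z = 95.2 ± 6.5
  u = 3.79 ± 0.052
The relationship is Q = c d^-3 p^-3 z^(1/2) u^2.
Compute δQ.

Q is a product of powers, so relative uncertainties combine in quadrature:
  (1·δc/c)² = (1×0.0479)² = 0.00229;  (-3·δd/d)² = (-3×0.0541)² = 0.0264;  (-3·δp/p)² = (-3×0.0550)² = 0.0272;  (½·δz/z)² = (0.5×0.0683)² = 0.00117;  (2·δu/u)² = (2×0.0137)² = 0.000753
δQ/Q = √(0.0578) = 0.240
Q = 2.63e-08, so δQ = 0.240 × 2.63e-08 = 6.33e-09.

6.33e-09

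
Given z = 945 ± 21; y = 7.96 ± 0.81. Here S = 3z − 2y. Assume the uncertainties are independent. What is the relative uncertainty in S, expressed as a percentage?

Absolute uncertainties add in quadrature for a linear combination:
  (3·δz)² = 3970;  (2·δy)² = 2.62
δS = √(3970) = 63.0
S = 2820, so δS/S = 63.0/2820 = 0.0224.

2.24%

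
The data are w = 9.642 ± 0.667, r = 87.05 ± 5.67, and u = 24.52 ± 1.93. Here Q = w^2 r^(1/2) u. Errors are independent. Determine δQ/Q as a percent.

Relative error in a monomial: (δQ/Q)² = Σ (nᵢ · δxᵢ/xᵢ)².
  (2·δw/w)² = (2×0.0692)² = 0.0191;  (½·δr/r)² = (0.5×0.0651)² = 0.00106;  (1·δu/u)² = (1×0.0787)² = 0.00620
δQ/Q = √(0.0264) = 0.162

16.2%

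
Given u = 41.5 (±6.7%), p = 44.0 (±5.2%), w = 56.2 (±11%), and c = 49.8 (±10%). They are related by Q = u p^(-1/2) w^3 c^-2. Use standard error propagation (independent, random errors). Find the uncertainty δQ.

176

Q is a product of powers, so relative uncertainties combine in quadrature:
  (1·δu/u)² = (1×0.0670)² = 0.00449;  (−½·δp/p)² = (-0.5×0.0520)² = 0.000676;  (3·δw/w)² = (3×0.110)² = 0.109;  (-2·δc/c)² = (-2×0.100)² = 0.0400
δQ/Q = √(0.154) = 0.393
Q = 448, so δQ = 0.393 × 448 = 176.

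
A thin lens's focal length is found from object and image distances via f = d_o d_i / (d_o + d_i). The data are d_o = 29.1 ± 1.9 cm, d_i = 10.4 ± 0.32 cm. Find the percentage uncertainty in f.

2.84%

∂f/∂d_o = (d_i/(d_o+d_i))² = 0.0693;  ∂f/∂d_i = (d_o/(d_o+d_i))² = 0.543
δf = √((∂f/∂d_o · δd_o)² + (∂f/∂d_i · δd_i)²) = √(0.0173 + 0.0302) = 0.218 cm
f = 7.66 cm, so δf/f = 0.218/7.66 = 0.0284.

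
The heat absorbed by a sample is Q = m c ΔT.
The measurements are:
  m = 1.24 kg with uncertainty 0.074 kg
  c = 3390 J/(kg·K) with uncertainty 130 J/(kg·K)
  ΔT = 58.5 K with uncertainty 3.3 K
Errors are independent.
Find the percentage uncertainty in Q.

9.06%

Products/powers → add relative errors in quadrature, weighted by exponent:
  (1·δm/m)² = (1×0.0597)² = 0.00356;  (1·δc/c)² = (1×0.0383)² = 0.00147;  (1·δΔT/ΔT)² = (1×0.0564)² = 0.00318
δQ/Q = √(0.00821) = 0.0906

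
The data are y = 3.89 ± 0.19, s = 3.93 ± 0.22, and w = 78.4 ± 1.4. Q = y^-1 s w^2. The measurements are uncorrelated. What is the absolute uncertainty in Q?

Relative error in a monomial: (δQ/Q)² = Σ (nᵢ · δxᵢ/xᵢ)².
  (-1·δy/y)² = (-1×0.0488)² = 0.00239;  (1·δs/s)² = (1×0.0560)² = 0.00313;  (2·δw/w)² = (2×0.0179)² = 0.00128
δQ/Q = √(0.00679) = 0.0824
Q = 6210, so δQ = 0.0824 × 6210 = 512.

512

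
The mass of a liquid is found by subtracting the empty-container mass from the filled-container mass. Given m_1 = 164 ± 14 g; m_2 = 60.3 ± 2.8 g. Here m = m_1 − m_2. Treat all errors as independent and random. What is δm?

14.3 g

Sums and differences: (δm)² = Σ (cᵢ δxᵢ)².
  (δm_1)² = 196;  (δm_2)² = 7.84
δm = √(204) = 14.3 g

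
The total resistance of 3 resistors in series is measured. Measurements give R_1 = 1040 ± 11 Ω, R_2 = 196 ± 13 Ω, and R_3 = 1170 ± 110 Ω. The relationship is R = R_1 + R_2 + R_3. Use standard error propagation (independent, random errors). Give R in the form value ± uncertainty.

2410 ± 111 Ω

R is a linear combination, so absolute uncertainties add in quadrature:
  (δR_1)² = 121;  (δR_2)² = 169;  (δR_3)² = 12100
δR = √(12400) = 111 Ω
R = 2410 Ω.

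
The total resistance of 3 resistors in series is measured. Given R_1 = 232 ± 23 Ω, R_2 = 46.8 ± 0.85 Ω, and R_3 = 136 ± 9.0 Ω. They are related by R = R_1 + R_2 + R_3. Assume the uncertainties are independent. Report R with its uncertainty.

For a sum/difference, combine absolute errors in quadrature:
  (δR_1)² = 529;  (δR_2)² = 0.722;  (δR_3)² = 81.0
δR = √(611) = 24.7 Ω
R = 415 Ω.

415 ± 24.7 Ω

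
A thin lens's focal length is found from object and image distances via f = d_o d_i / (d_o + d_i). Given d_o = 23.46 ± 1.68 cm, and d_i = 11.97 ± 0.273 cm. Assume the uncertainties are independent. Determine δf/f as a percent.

2.85%

∂f/∂d_o = (d_i/(d_o+d_i))² = 0.114;  ∂f/∂d_i = (d_o/(d_o+d_i))² = 0.438
δf = √((∂f/∂d_o · δd_o)² + (∂f/∂d_i · δd_i)²) = √(0.0368 + 0.0143) = 0.226 cm
f = 7.926 cm, so δf/f = 0.226/7.926 = 0.0285.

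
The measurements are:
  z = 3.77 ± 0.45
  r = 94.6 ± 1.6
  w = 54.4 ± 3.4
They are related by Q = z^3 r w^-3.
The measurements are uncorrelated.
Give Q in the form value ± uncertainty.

Q is a product of powers, so relative uncertainties combine in quadrature:
  (3·δz/z)² = (3×0.119)² = 0.128;  (1·δr/r)² = (1×0.0169)² = 0.000286;  (-3·δw/w)² = (-3×0.0625)² = 0.0352
δQ/Q = √(0.164) = 0.405
Q = 0.0315, so δQ = 0.405 × 0.0315 = 0.0127.

0.0315 ± 0.0127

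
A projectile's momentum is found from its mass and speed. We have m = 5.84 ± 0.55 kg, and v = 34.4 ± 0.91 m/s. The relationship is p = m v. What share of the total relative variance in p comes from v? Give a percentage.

7.31%

(δp/p)² = (1·δm/m)² + (1·δv/v)²
  m term: (1×0.0942)² = 0.00887
  v term: (1×0.0265)² = 0.000700
Total = 0.00957. Share from v = 0.000700/0.00957 = 0.0731.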